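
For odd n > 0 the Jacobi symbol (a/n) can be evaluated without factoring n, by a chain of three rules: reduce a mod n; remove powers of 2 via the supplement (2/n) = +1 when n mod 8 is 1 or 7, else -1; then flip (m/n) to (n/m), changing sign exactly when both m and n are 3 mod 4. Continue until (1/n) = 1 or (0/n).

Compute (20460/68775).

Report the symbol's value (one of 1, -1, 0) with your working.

0

20460 = 2^2·5115; (2/68775) = +1 since 68775 mod 8 = 7, so (20460/68775) = (+1)^2·(5115/68775); sign now +1
reciprocity: (5115/68775) = -1·(68775/5115) since 5115 mod 4 = 3, 68775 mod 4 = 3; sign now -1
(68775/5115) = (2280/5115)   [reduce mod 5115]
2280 = 2^3·285; (2/5115) = -1 since 5115 mod 8 = 3, so (2280/5115) = (-1)^3·(285/5115); sign now +1
reciprocity: (285/5115) = +1·(5115/285) since 285 mod 4 = 1, 5115 mod 4 = 3; sign now +1
(5115/285) = (270/285)   [reduce mod 285]
270 = 2^1·135; (2/285) = -1 since 285 mod 8 = 5, so (270/285) = (-1)^1·(135/285); sign now -1
reciprocity: (135/285) = +1·(285/135) since 135 mod 4 = 3, 285 mod 4 = 1; sign now -1
(285/135) = (15/135)   [reduce mod 135]
reciprocity: (15/135) = -1·(135/15) since 15 mod 4 = 3, 135 mod 4 = 3; sign now +1
(135/15) = (0/15)   [reduce mod 15]
(0/15) = 0   [gcd(a, n) > 1]; final value = 0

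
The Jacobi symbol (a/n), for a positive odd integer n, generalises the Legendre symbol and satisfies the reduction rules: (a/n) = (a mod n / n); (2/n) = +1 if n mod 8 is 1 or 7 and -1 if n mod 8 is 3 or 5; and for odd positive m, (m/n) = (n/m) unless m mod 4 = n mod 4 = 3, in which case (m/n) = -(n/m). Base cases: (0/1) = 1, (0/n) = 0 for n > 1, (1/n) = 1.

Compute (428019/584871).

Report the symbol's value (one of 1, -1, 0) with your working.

0

flip (428019/584871) -> (584871/428019): both odd, 428019 mod 4 = 3, 584871 mod 4 = 3, so the flip contributes -1; sign now -1
(584871/428019): 584871 mod 428019 = 156852, so (584871/428019) = (156852/428019)
factor out 2^2: 156852 = 2^2·39213; with 428019 mod 8 = 3, (2/428019) = -1; sign now -1; continue with (39213/428019)
flip (39213/428019) -> (428019/39213): both odd, 39213 mod 4 = 1, 428019 mod 4 = 3, so the flip contributes +1; sign now -1
(428019/39213): 428019 mod 39213 = 35889, so (428019/39213) = (35889/39213)
flip (35889/39213) -> (39213/35889): both odd, 35889 mod 4 = 1, 39213 mod 4 = 1, so the flip contributes +1; sign now -1
(39213/35889): 39213 mod 35889 = 3324, so (39213/35889) = (3324/35889)
factor out 2^2: 3324 = 2^2·831; with 35889 mod 8 = 1, (2/35889) = +1; sign now -1; continue with (831/35889)
flip (831/35889) -> (35889/831): both odd, 831 mod 4 = 3, 35889 mod 4 = 1, so the flip contributes +1; sign now -1
(35889/831): 35889 mod 831 = 156, so (35889/831) = (156/831)
factor out 2^2: 156 = 2^2·39; with 831 mod 8 = 7, (2/831) = +1; sign now -1; continue with (39/831)
flip (39/831) -> (831/39): both odd, 39 mod 4 = 3, 831 mod 4 = 3, so the flip contributes -1; sign now +1
(831/39): 831 mod 39 = 12, so (831/39) = (12/39)
factor out 2^2: 12 = 2^2·3; with 39 mod 8 = 7, (2/39) = +1; sign now +1; continue with (3/39)
flip (3/39) -> (39/3): both odd, 3 mod 4 = 3, 39 mod 4 = 3, so the flip contributes -1; sign now -1
(39/3): 39 mod 3 = 0, so (39/3) = (0/3)
reached (0/3); gcd(a, n) > 1, so (0/3) = 0 and the symbol is 0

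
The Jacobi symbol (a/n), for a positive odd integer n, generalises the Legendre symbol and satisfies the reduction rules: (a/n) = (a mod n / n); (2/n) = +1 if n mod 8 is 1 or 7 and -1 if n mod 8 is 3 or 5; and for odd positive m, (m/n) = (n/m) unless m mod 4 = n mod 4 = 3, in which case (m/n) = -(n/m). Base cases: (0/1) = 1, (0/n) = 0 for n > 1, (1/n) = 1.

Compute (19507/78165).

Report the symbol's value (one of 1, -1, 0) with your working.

flip (19507/78165) -> (78165/19507): both odd, 19507 mod 4 = 3, 78165 mod 4 = 1, so the flip contributes +1; sign now +1
(78165/19507): 78165 mod 19507 = 137, so (78165/19507) = (137/19507)
flip (137/19507) -> (19507/137): both odd, 137 mod 4 = 1, 19507 mod 4 = 3, so the flip contributes +1; sign now +1
(19507/137): 19507 mod 137 = 53, so (19507/137) = (53/137)
flip (53/137) -> (137/53): both odd, 53 mod 4 = 1, 137 mod 4 = 1, so the flip contributes +1; sign now +1
(137/53): 137 mod 53 = 31, so (137/53) = (31/53)
flip (31/53) -> (53/31): both odd, 31 mod 4 = 3, 53 mod 4 = 1, so the flip contributes +1; sign now +1
(53/31): 53 mod 31 = 22, so (53/31) = (22/31)
factor out 2^1: 22 = 2^1·11; with 31 mod 8 = 7, (2/31) = +1; sign now +1; continue with (11/31)
flip (11/31) -> (31/11): both odd, 11 mod 4 = 3, 31 mod 4 = 3, so the flip contributes -1; sign now -1
(31/11): 31 mod 11 = 9, so (31/11) = (9/11)
flip (9/11) -> (11/9): both odd, 9 mod 4 = 1, 11 mod 4 = 3, so the flip contributes +1; sign now -1
(11/9): 11 mod 9 = 2, so (11/9) = (2/9)
factor out 2^1: 2 = 2^1·1; with 9 mod 8 = 1, (2/9) = +1; sign now -1; continue with (1/9)
reached (1/9) = 1, so the symbol is -1

-1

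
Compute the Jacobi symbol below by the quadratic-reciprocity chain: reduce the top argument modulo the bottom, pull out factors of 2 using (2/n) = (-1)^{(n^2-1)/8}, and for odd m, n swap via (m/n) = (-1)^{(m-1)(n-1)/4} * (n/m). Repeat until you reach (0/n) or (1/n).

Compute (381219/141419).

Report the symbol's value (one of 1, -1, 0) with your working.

(381219/141419): 381219 mod 141419 = 98381, so (381219/141419) = (98381/141419)
flip (98381/141419) -> (141419/98381): both odd, 98381 mod 4 = 1, 141419 mod 4 = 3, so the flip contributes +1; sign now +1
(141419/98381): 141419 mod 98381 = 43038, so (141419/98381) = (43038/98381)
factor out 2^1: 43038 = 2^1·21519; with 98381 mod 8 = 5, (2/98381) = -1; sign now -1; continue with (21519/98381)
flip (21519/98381) -> (98381/21519): both odd, 21519 mod 4 = 3, 98381 mod 4 = 1, so the flip contributes +1; sign now -1
(98381/21519): 98381 mod 21519 = 12305, so (98381/21519) = (12305/21519)
flip (12305/21519) -> (21519/12305): both odd, 12305 mod 4 = 1, 21519 mod 4 = 3, so the flip contributes +1; sign now -1
(21519/12305): 21519 mod 12305 = 9214, so (21519/12305) = (9214/12305)
factor out 2^1: 9214 = 2^1·4607; with 12305 mod 8 = 1, (2/12305) = +1; sign now -1; continue with (4607/12305)
flip (4607/12305) -> (12305/4607): both odd, 4607 mod 4 = 3, 12305 mod 4 = 1, so the flip contributes +1; sign now -1
(12305/4607): 12305 mod 4607 = 3091, so (12305/4607) = (3091/4607)
flip (3091/4607) -> (4607/3091): both odd, 3091 mod 4 = 3, 4607 mod 4 = 3, so the flip contributes -1; sign now +1
(4607/3091): 4607 mod 3091 = 1516, so (4607/3091) = (1516/3091)
factor out 2^2: 1516 = 2^2·379; with 3091 mod 8 = 3, (2/3091) = -1; sign now +1; continue with (379/3091)
flip (379/3091) -> (3091/379): both odd, 379 mod 4 = 3, 3091 mod 4 = 3, so the flip contributes -1; sign now -1
(3091/379): 3091 mod 379 = 59, so (3091/379) = (59/379)
flip (59/379) -> (379/59): both odd, 59 mod 4 = 3, 379 mod 4 = 3, so the flip contributes -1; sign now +1
(379/59): 379 mod 59 = 25, so (379/59) = (25/59)
flip (25/59) -> (59/25): both odd, 25 mod 4 = 1, 59 mod 4 = 3, so the flip contributes +1; sign now +1
(59/25): 59 mod 25 = 9, so (59/25) = (9/25)
flip (9/25) -> (25/9): both odd, 9 mod 4 = 1, 25 mod 4 = 1, so the flip contributes +1; sign now +1
(25/9): 25 mod 9 = 7, so (25/9) = (7/9)
flip (7/9) -> (9/7): both odd, 7 mod 4 = 3, 9 mod 4 = 1, so the flip contributes +1; sign now +1
(9/7): 9 mod 7 = 2, so (9/7) = (2/7)
factor out 2^1: 2 = 2^1·1; with 7 mod 8 = 7, (2/7) = +1; sign now +1; continue with (1/7)
reached (1/7) = 1, so the symbol is +1

1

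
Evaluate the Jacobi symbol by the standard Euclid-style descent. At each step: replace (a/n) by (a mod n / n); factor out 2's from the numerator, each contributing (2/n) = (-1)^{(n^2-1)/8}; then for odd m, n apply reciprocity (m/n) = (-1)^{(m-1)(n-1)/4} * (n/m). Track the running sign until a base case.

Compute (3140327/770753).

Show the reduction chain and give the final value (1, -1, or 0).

(3140327/770753) = (57315/770753)   [reduce mod 770753]
reciprocity: (57315/770753) = +1·(770753/57315) since 57315 mod 4 = 3, 770753 mod 4 = 1; sign now +1
(770753/57315) = (25658/57315)   [reduce mod 57315]
25658 = 2^1·12829; (2/57315) = -1 since 57315 mod 8 = 3, so (25658/57315) = (-1)^1·(12829/57315); sign now -1
reciprocity: (12829/57315) = +1·(57315/12829) since 12829 mod 4 = 1, 57315 mod 4 = 3; sign now -1
(57315/12829) = (5999/12829)   [reduce mod 12829]
reciprocity: (5999/12829) = +1·(12829/5999) since 5999 mod 4 = 3, 12829 mod 4 = 1; sign now -1
(12829/5999) = (831/5999)   [reduce mod 5999]
reciprocity: (831/5999) = -1·(5999/831) since 831 mod 4 = 3, 5999 mod 4 = 3; sign now +1
(5999/831) = (182/831)   [reduce mod 831]
182 = 2^1·91; (2/831) = +1 since 831 mod 8 = 7, so (182/831) = (+1)^1·(91/831); sign now +1
reciprocity: (91/831) = -1·(831/91) since 91 mod 4 = 3, 831 mod 4 = 3; sign now -1
(831/91) = (12/91)   [reduce mod 91]
12 = 2^2·3; (2/91) = -1 since 91 mod 8 = 3, so (12/91) = (-1)^2·(3/91); sign now -1
reciprocity: (3/91) = -1·(91/3) since 3 mod 4 = 3, 91 mod 4 = 3; sign now +1
(91/3) = (1/3)   [reduce mod 3]
(1/3) = 1; final value = sign = +1

1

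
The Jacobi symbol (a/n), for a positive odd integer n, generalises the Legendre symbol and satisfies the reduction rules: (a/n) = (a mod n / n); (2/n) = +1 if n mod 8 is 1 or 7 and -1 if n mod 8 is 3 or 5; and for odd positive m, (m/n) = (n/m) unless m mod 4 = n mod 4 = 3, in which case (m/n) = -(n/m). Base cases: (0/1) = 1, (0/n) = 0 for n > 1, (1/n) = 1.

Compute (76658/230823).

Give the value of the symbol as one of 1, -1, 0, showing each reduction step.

-1

76658 = 2^1·38329; (2/230823) = +1 since 230823 mod 8 = 7, so (76658/230823) = (+1)^1·(38329/230823); sign now +1
reciprocity: (38329/230823) = +1·(230823/38329) since 38329 mod 4 = 1, 230823 mod 4 = 3; sign now +1
(230823/38329) = (849/38329)   [reduce mod 38329]
reciprocity: (849/38329) = +1·(38329/849) since 849 mod 4 = 1, 38329 mod 4 = 1; sign now +1
(38329/849) = (124/849)   [reduce mod 849]
124 = 2^2·31; (2/849) = +1 since 849 mod 8 = 1, so (124/849) = (+1)^2·(31/849); sign now +1
reciprocity: (31/849) = +1·(849/31) since 31 mod 4 = 3, 849 mod 4 = 1; sign now +1
(849/31) = (12/31)   [reduce mod 31]
12 = 2^2·3; (2/31) = +1 since 31 mod 8 = 7, so (12/31) = (+1)^2·(3/31); sign now +1
reciprocity: (3/31) = -1·(31/3) since 3 mod 4 = 3, 31 mod 4 = 3; sign now -1
(31/3) = (1/3)   [reduce mod 3]
(1/3) = 1; final value = sign = -1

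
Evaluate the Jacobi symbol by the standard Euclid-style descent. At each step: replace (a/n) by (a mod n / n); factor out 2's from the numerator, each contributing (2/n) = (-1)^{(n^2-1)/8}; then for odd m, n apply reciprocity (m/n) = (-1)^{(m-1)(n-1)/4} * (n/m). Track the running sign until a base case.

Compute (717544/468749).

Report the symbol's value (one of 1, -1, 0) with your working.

(717544/468749): 717544 mod 468749 = 248795, so (717544/468749) = (248795/468749)
flip (248795/468749) -> (468749/248795): both odd, 248795 mod 4 = 3, 468749 mod 4 = 1, so the flip contributes +1; sign now +1
(468749/248795): 468749 mod 248795 = 219954, so (468749/248795) = (219954/248795)
factor out 2^1: 219954 = 2^1·109977; with 248795 mod 8 = 3, (2/248795) = -1; sign now -1; continue with (109977/248795)
flip (109977/248795) -> (248795/109977): both odd, 109977 mod 4 = 1, 248795 mod 4 = 3, so the flip contributes +1; sign now -1
(248795/109977): 248795 mod 109977 = 28841, so (248795/109977) = (28841/109977)
flip (28841/109977) -> (109977/28841): both odd, 28841 mod 4 = 1, 109977 mod 4 = 1, so the flip contributes +1; sign now -1
(109977/28841): 109977 mod 28841 = 23454, so (109977/28841) = (23454/28841)
factor out 2^1: 23454 = 2^1·11727; with 28841 mod 8 = 1, (2/28841) = +1; sign now -1; continue with (11727/28841)
flip (11727/28841) -> (28841/11727): both odd, 11727 mod 4 = 3, 28841 mod 4 = 1, so the flip contributes +1; sign now -1
(28841/11727): 28841 mod 11727 = 5387, so (28841/11727) = (5387/11727)
flip (5387/11727) -> (11727/5387): both odd, 5387 mod 4 = 3, 11727 mod 4 = 3, so the flip contributes -1; sign now +1
(11727/5387): 11727 mod 5387 = 953, so (11727/5387) = (953/5387)
flip (953/5387) -> (5387/953): both odd, 953 mod 4 = 1, 5387 mod 4 = 3, so the flip contributes +1; sign now +1
(5387/953): 5387 mod 953 = 622, so (5387/953) = (622/953)
factor out 2^1: 622 = 2^1·311; with 953 mod 8 = 1, (2/953) = +1; sign now +1; continue with (311/953)
flip (311/953) -> (953/311): both odd, 311 mod 4 = 3, 953 mod 4 = 1, so the flip contributes +1; sign now +1
(953/311): 953 mod 311 = 20, so (953/311) = (20/311)
factor out 2^2: 20 = 2^2·5; with 311 mod 8 = 7, (2/311) = +1; sign now +1; continue with (5/311)
flip (5/311) -> (311/5): both odd, 5 mod 4 = 1, 311 mod 4 = 3, so the flip contributes +1; sign now +1
(311/5): 311 mod 5 = 1, so (311/5) = (1/5)
reached (1/5) = 1, so the symbol is +1

1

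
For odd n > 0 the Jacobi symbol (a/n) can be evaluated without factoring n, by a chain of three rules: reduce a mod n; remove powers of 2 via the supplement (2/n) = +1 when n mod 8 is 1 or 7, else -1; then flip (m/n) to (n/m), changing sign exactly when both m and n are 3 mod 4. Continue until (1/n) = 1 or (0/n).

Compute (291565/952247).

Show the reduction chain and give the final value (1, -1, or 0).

1

reciprocity: (291565/952247) = +1·(952247/291565) since 291565 mod 4 = 1, 952247 mod 4 = 3; sign now +1
(952247/291565) = (77552/291565)   [reduce mod 291565]
77552 = 2^4·4847; (2/291565) = -1 since 291565 mod 8 = 5, so (77552/291565) = (-1)^4·(4847/291565); sign now +1
reciprocity: (4847/291565) = +1·(291565/4847) since 4847 mod 4 = 3, 291565 mod 4 = 1; sign now +1
(291565/4847) = (745/4847)   [reduce mod 4847]
reciprocity: (745/4847) = +1·(4847/745) since 745 mod 4 = 1, 4847 mod 4 = 3; sign now +1
(4847/745) = (377/745)   [reduce mod 745]
reciprocity: (377/745) = +1·(745/377) since 377 mod 4 = 1, 745 mod 4 = 1; sign now +1
(745/377) = (368/377)   [reduce mod 377]
368 = 2^4·23; (2/377) = +1 since 377 mod 8 = 1, so (368/377) = (+1)^4·(23/377); sign now +1
reciprocity: (23/377) = +1·(377/23) since 23 mod 4 = 3, 377 mod 4 = 1; sign now +1
(377/23) = (9/23)   [reduce mod 23]
reciprocity: (9/23) = +1·(23/9) since 9 mod 4 = 1, 23 mod 4 = 3; sign now +1
(23/9) = (5/9)   [reduce mod 9]
reciprocity: (5/9) = +1·(9/5) since 5 mod 4 = 1, 9 mod 4 = 1; sign now +1
(9/5) = (4/5)   [reduce mod 5]
4 = 2^2·1; (2/5) = -1 since 5 mod 8 = 5, so (4/5) = (-1)^2·(1/5); sign now +1
(1/5) = 1; final value = sign = +1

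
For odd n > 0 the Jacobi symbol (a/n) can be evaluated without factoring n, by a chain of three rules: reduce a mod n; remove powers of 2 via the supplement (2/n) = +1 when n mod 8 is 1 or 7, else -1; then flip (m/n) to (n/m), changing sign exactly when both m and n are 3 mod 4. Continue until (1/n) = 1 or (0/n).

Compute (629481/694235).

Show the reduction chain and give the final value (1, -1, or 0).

flip (629481/694235) -> (694235/629481): both odd, 629481 mod 4 = 1, 694235 mod 4 = 3, so the flip contributes +1; sign now +1
(694235/629481): 694235 mod 629481 = 64754, so (694235/629481) = (64754/629481)
factor out 2^1: 64754 = 2^1·32377; with 629481 mod 8 = 1, (2/629481) = +1; sign now +1; continue with (32377/629481)
flip (32377/629481) -> (629481/32377): both odd, 32377 mod 4 = 1, 629481 mod 4 = 1, so the flip contributes +1; sign now +1
(629481/32377): 629481 mod 32377 = 14318, so (629481/32377) = (14318/32377)
factor out 2^1: 14318 = 2^1·7159; with 32377 mod 8 = 1, (2/32377) = +1; sign now +1; continue with (7159/32377)
flip (7159/32377) -> (32377/7159): both odd, 7159 mod 4 = 3, 32377 mod 4 = 1, so the flip contributes +1; sign now +1
(32377/7159): 32377 mod 7159 = 3741, so (32377/7159) = (3741/7159)
flip (3741/7159) -> (7159/3741): both odd, 3741 mod 4 = 1, 7159 mod 4 = 3, so the flip contributes +1; sign now +1
(7159/3741): 7159 mod 3741 = 3418, so (7159/3741) = (3418/3741)
factor out 2^1: 3418 = 2^1·1709; with 3741 mod 8 = 5, (2/3741) = -1; sign now -1; continue with (1709/3741)
flip (1709/3741) -> (3741/1709): both odd, 1709 mod 4 = 1, 3741 mod 4 = 1, so the flip contributes +1; sign now -1
(3741/1709): 3741 mod 1709 = 323, so (3741/1709) = (323/1709)
flip (323/1709) -> (1709/323): both odd, 323 mod 4 = 3, 1709 mod 4 = 1, so the flip contributes +1; sign now -1
(1709/323): 1709 mod 323 = 94, so (1709/323) = (94/323)
factor out 2^1: 94 = 2^1·47; with 323 mod 8 = 3, (2/323) = -1; sign now +1; continue with (47/323)
flip (47/323) -> (323/47): both odd, 47 mod 4 = 3, 323 mod 4 = 3, so the flip contributes -1; sign now -1
(323/47): 323 mod 47 = 41, so (323/47) = (41/47)
flip (41/47) -> (47/41): both odd, 41 mod 4 = 1, 47 mod 4 = 3, so the flip contributes +1; sign now -1
(47/41): 47 mod 41 = 6, so (47/41) = (6/41)
factor out 2^1: 6 = 2^1·3; with 41 mod 8 = 1, (2/41) = +1; sign now -1; continue with (3/41)
flip (3/41) -> (41/3): both odd, 3 mod 4 = 3, 41 mod 4 = 1, so the flip contributes +1; sign now -1
(41/3): 41 mod 3 = 2, so (41/3) = (2/3)
factor out 2^1: 2 = 2^1·1; with 3 mod 8 = 3, (2/3) = -1; sign now +1; continue with (1/3)
reached (1/3) = 1, so the symbol is +1

1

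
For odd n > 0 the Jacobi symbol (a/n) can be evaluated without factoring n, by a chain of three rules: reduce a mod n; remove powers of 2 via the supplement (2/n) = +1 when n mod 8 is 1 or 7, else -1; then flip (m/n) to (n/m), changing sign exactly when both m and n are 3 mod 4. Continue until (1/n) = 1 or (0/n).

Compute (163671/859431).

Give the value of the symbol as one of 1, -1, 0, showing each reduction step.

reciprocity: (163671/859431) = -1·(859431/163671) since 163671 mod 4 = 3, 859431 mod 4 = 3; sign now -1
(859431/163671) = (41076/163671)   [reduce mod 163671]
41076 = 2^2·10269; (2/163671) = +1 since 163671 mod 8 = 7, so (41076/163671) = (+1)^2·(10269/163671); sign now -1
reciprocity: (10269/163671) = +1·(163671/10269) since 10269 mod 4 = 1, 163671 mod 4 = 3; sign now -1
(163671/10269) = (9636/10269)   [reduce mod 10269]
9636 = 2^2·2409; (2/10269) = -1 since 10269 mod 8 = 5, so (9636/10269) = (-1)^2·(2409/10269); sign now -1
reciprocity: (2409/10269) = +1·(10269/2409) since 2409 mod 4 = 1, 10269 mod 4 = 1; sign now -1
(10269/2409) = (633/2409)   [reduce mod 2409]
reciprocity: (633/2409) = +1·(2409/633) since 633 mod 4 = 1, 2409 mod 4 = 1; sign now -1
(2409/633) = (510/633)   [reduce mod 633]
510 = 2^1·255; (2/633) = +1 since 633 mod 8 = 1, so (510/633) = (+1)^1·(255/633); sign now -1
reciprocity: (255/633) = +1·(633/255) since 255 mod 4 = 3, 633 mod 4 = 1; sign now -1
(633/255) = (123/255)   [reduce mod 255]
reciprocity: (123/255) = -1·(255/123) since 123 mod 4 = 3, 255 mod 4 = 3; sign now +1
(255/123) = (9/123)   [reduce mod 123]
reciprocity: (9/123) = +1·(123/9) since 9 mod 4 = 1, 123 mod 4 = 3; sign now +1
(123/9) = (6/9)   [reduce mod 9]
6 = 2^1·3; (2/9) = +1 since 9 mod 8 = 1, so (6/9) = (+1)^1·(3/9); sign now +1
reciprocity: (3/9) = +1·(9/3) since 3 mod 4 = 3, 9 mod 4 = 1; sign now +1
(9/3) = (0/3)   [reduce mod 3]
(0/3) = 0   [gcd(a, n) > 1]; final value = 0

0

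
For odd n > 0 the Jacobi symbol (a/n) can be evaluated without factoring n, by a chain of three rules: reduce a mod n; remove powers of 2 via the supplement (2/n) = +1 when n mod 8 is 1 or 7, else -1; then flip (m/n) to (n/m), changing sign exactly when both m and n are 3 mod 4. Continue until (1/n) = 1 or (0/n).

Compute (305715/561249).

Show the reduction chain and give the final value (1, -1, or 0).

reciprocity: (305715/561249) = +1·(561249/305715) since 305715 mod 4 = 3, 561249 mod 4 = 1; sign now +1
(561249/305715) = (255534/305715)   [reduce mod 305715]
255534 = 2^1·127767; (2/305715) = -1 since 305715 mod 8 = 3, so (255534/305715) = (-1)^1·(127767/305715); sign now -1
reciprocity: (127767/305715) = -1·(305715/127767) since 127767 mod 4 = 3, 305715 mod 4 = 3; sign now +1
(305715/127767) = (50181/127767)   [reduce mod 127767]
reciprocity: (50181/127767) = +1·(127767/50181) since 50181 mod 4 = 1, 127767 mod 4 = 3; sign now +1
(127767/50181) = (27405/50181)   [reduce mod 50181]
reciprocity: (27405/50181) = +1·(50181/27405) since 27405 mod 4 = 1, 50181 mod 4 = 1; sign now +1
(50181/27405) = (22776/27405)   [reduce mod 27405]
22776 = 2^3·2847; (2/27405) = -1 since 27405 mod 8 = 5, so (22776/27405) = (-1)^3·(2847/27405); sign now -1
reciprocity: (2847/27405) = +1·(27405/2847) since 2847 mod 4 = 3, 27405 mod 4 = 1; sign now -1
(27405/2847) = (1782/2847)   [reduce mod 2847]
1782 = 2^1·891; (2/2847) = +1 since 2847 mod 8 = 7, so (1782/2847) = (+1)^1·(891/2847); sign now -1
reciprocity: (891/2847) = -1·(2847/891) since 891 mod 4 = 3, 2847 mod 4 = 3; sign now +1
(2847/891) = (174/891)   [reduce mod 891]
174 = 2^1·87; (2/891) = -1 since 891 mod 8 = 3, so (174/891) = (-1)^1·(87/891); sign now -1
reciprocity: (87/891) = -1·(891/87) since 87 mod 4 = 3, 891 mod 4 = 3; sign now +1
(891/87) = (21/87)   [reduce mod 87]
reciprocity: (21/87) = +1·(87/21) since 21 mod 4 = 1, 87 mod 4 = 3; sign now +1
(87/21) = (3/21)   [reduce mod 21]
reciprocity: (3/21) = +1·(21/3) since 3 mod 4 = 3, 21 mod 4 = 1; sign now +1
(21/3) = (0/3)   [reduce mod 3]
(0/3) = 0   [gcd(a, n) > 1]; final value = 0

0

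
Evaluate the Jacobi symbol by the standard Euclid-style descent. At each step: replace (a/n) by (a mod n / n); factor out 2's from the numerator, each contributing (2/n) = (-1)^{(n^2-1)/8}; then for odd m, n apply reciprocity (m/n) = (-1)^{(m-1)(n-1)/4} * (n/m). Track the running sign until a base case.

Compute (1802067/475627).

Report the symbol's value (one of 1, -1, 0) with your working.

(1802067/475627) = (375186/475627)   [reduce mod 475627]
375186 = 2^1·187593; (2/475627) = -1 since 475627 mod 8 = 3, so (375186/475627) = (-1)^1·(187593/475627); sign now -1
reciprocity: (187593/475627) = +1·(475627/187593) since 187593 mod 4 = 1, 475627 mod 4 = 3; sign now -1
(475627/187593) = (100441/187593)   [reduce mod 187593]
reciprocity: (100441/187593) = +1·(187593/100441) since 100441 mod 4 = 1, 187593 mod 4 = 1; sign now -1
(187593/100441) = (87152/100441)   [reduce mod 100441]
87152 = 2^4·5447; (2/100441) = +1 since 100441 mod 8 = 1, so (87152/100441) = (+1)^4·(5447/100441); sign now -1
reciprocity: (5447/100441) = +1·(100441/5447) since 5447 mod 4 = 3, 100441 mod 4 = 1; sign now -1
(100441/5447) = (2395/5447)   [reduce mod 5447]
reciprocity: (2395/5447) = -1·(5447/2395) since 2395 mod 4 = 3, 5447 mod 4 = 3; sign now +1
(5447/2395) = (657/2395)   [reduce mod 2395]
reciprocity: (657/2395) = +1·(2395/657) since 657 mod 4 = 1, 2395 mod 4 = 3; sign now +1
(2395/657) = (424/657)   [reduce mod 657]
424 = 2^3·53; (2/657) = +1 since 657 mod 8 = 1, so (424/657) = (+1)^3·(53/657); sign now +1
reciprocity: (53/657) = +1·(657/53) since 53 mod 4 = 1, 657 mod 4 = 1; sign now +1
(657/53) = (21/53)   [reduce mod 53]
reciprocity: (21/53) = +1·(53/21) since 21 mod 4 = 1, 53 mod 4 = 1; sign now +1
(53/21) = (11/21)   [reduce mod 21]
reciprocity: (11/21) = +1·(21/11) since 11 mod 4 = 3, 21 mod 4 = 1; sign now +1
(21/11) = (10/11)   [reduce mod 11]
10 = 2^1·5; (2/11) = -1 since 11 mod 8 = 3, so (10/11) = (-1)^1·(5/11); sign now -1
reciprocity: (5/11) = +1·(11/5) since 5 mod 4 = 1, 11 mod 4 = 3; sign now -1
(11/5) = (1/5)   [reduce mod 5]
(1/5) = 1; final value = sign = -1

-1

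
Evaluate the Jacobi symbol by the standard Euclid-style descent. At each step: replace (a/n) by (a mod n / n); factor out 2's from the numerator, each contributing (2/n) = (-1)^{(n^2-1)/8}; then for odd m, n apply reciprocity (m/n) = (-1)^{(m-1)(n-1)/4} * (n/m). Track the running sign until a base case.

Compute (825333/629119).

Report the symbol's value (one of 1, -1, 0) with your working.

(825333/629119): 825333 mod 629119 = 196214, so (825333/629119) = (196214/629119)
factor out 2^1: 196214 = 2^1·98107; with 629119 mod 8 = 7, (2/629119) = +1; sign now +1; continue with (98107/629119)
flip (98107/629119) -> (629119/98107): both odd, 98107 mod 4 = 3, 629119 mod 4 = 3, so the flip contributes -1; sign now -1
(629119/98107): 629119 mod 98107 = 40477, so (629119/98107) = (40477/98107)
flip (40477/98107) -> (98107/40477): both odd, 40477 mod 4 = 1, 98107 mod 4 = 3, so the flip contributes +1; sign now -1
(98107/40477): 98107 mod 40477 = 17153, so (98107/40477) = (17153/40477)
flip (17153/40477) -> (40477/17153): both odd, 17153 mod 4 = 1, 40477 mod 4 = 1, so the flip contributes +1; sign now -1
(40477/17153): 40477 mod 17153 = 6171, so (40477/17153) = (6171/17153)
flip (6171/17153) -> (17153/6171): both odd, 6171 mod 4 = 3, 17153 mod 4 = 1, so the flip contributes +1; sign now -1
(17153/6171): 17153 mod 6171 = 4811, so (17153/6171) = (4811/6171)
flip (4811/6171) -> (6171/4811): both odd, 4811 mod 4 = 3, 6171 mod 4 = 3, so the flip contributes -1; sign now +1
(6171/4811): 6171 mod 4811 = 1360, so (6171/4811) = (1360/4811)
factor out 2^4: 1360 = 2^4·85; with 4811 mod 8 = 3, (2/4811) = -1; sign now +1; continue with (85/4811)
flip (85/4811) -> (4811/85): both odd, 85 mod 4 = 1, 4811 mod 4 = 3, so the flip contributes +1; sign now +1
(4811/85): 4811 mod 85 = 51, so (4811/85) = (51/85)
flip (51/85) -> (85/51): both odd, 51 mod 4 = 3, 85 mod 4 = 1, so the flip contributes +1; sign now +1
(85/51): 85 mod 51 = 34, so (85/51) = (34/51)
factor out 2^1: 34 = 2^1·17; with 51 mod 8 = 3, (2/51) = -1; sign now -1; continue with (17/51)
flip (17/51) -> (51/17): both odd, 17 mod 4 = 1, 51 mod 4 = 3, so the flip contributes +1; sign now -1
(51/17): 51 mod 17 = 0, so (51/17) = (0/17)
reached (0/17); gcd(a, n) > 1, so (0/17) = 0 and the symbol is 0

0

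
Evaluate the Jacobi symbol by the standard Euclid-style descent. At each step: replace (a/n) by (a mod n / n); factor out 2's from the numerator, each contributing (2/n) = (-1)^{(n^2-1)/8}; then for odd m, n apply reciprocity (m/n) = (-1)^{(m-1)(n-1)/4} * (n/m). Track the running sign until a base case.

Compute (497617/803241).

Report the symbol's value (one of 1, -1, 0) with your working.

reciprocity: (497617/803241) = +1·(803241/497617) since 497617 mod 4 = 1, 803241 mod 4 = 1; sign now +1
(803241/497617) = (305624/497617)   [reduce mod 497617]
305624 = 2^3·38203; (2/497617) = +1 since 497617 mod 8 = 1, so (305624/497617) = (+1)^3·(38203/497617); sign now +1
reciprocity: (38203/497617) = +1·(497617/38203) since 38203 mod 4 = 3, 497617 mod 4 = 1; sign now +1
(497617/38203) = (978/38203)   [reduce mod 38203]
978 = 2^1·489; (2/38203) = -1 since 38203 mod 8 = 3, so (978/38203) = (-1)^1·(489/38203); sign now -1
reciprocity: (489/38203) = +1·(38203/489) since 489 mod 4 = 1, 38203 mod 4 = 3; sign now -1
(38203/489) = (61/489)   [reduce mod 489]
reciprocity: (61/489) = +1·(489/61) since 61 mod 4 = 1, 489 mod 4 = 1; sign now -1
(489/61) = (1/61)   [reduce mod 61]
(1/61) = 1; final value = sign = -1

-1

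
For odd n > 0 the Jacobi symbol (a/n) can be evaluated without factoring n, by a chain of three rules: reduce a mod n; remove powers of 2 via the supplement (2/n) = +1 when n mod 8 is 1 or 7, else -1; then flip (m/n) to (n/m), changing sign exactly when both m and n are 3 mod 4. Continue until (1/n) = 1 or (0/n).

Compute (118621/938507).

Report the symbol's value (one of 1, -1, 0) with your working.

flip (118621/938507) -> (938507/118621): both odd, 118621 mod 4 = 1, 938507 mod 4 = 3, so the flip contributes +1; sign now +1
(938507/118621): 938507 mod 118621 = 108160, so (938507/118621) = (108160/118621)
factor out 2^7: 108160 = 2^7·845; with 118621 mod 8 = 5, (2/118621) = -1; sign now -1; continue with (845/118621)
flip (845/118621) -> (118621/845): both odd, 845 mod 4 = 1, 118621 mod 4 = 1, so the flip contributes +1; sign now -1
(118621/845): 118621 mod 845 = 321, so (118621/845) = (321/845)
flip (321/845) -> (845/321): both odd, 321 mod 4 = 1, 845 mod 4 = 1, so the flip contributes +1; sign now -1
(845/321): 845 mod 321 = 203, so (845/321) = (203/321)
flip (203/321) -> (321/203): both odd, 203 mod 4 = 3, 321 mod 4 = 1, so the flip contributes +1; sign now -1
(321/203): 321 mod 203 = 118, so (321/203) = (118/203)
factor out 2^1: 118 = 2^1·59; with 203 mod 8 = 3, (2/203) = -1; sign now +1; continue with (59/203)
flip (59/203) -> (203/59): both odd, 59 mod 4 = 3, 203 mod 4 = 3, so the flip contributes -1; sign now -1
(203/59): 203 mod 59 = 26, so (203/59) = (26/59)
factor out 2^1: 26 = 2^1·13; with 59 mod 8 = 3, (2/59) = -1; sign now +1; continue with (13/59)
flip (13/59) -> (59/13): both odd, 13 mod 4 = 1, 59 mod 4 = 3, so the flip contributes +1; sign now +1
(59/13): 59 mod 13 = 7, so (59/13) = (7/13)
flip (7/13) -> (13/7): both odd, 7 mod 4 = 3, 13 mod 4 = 1, so the flip contributes +1; sign now +1
(13/7): 13 mod 7 = 6, so (13/7) = (6/7)
factor out 2^1: 6 = 2^1·3; with 7 mod 8 = 7, (2/7) = +1; sign now +1; continue with (3/7)
flip (3/7) -> (7/3): both odd, 3 mod 4 = 3, 7 mod 4 = 3, so the flip contributes -1; sign now -1
(7/3): 7 mod 3 = 1, so (7/3) = (1/3)
reached (1/3) = 1, so the symbol is -1

-1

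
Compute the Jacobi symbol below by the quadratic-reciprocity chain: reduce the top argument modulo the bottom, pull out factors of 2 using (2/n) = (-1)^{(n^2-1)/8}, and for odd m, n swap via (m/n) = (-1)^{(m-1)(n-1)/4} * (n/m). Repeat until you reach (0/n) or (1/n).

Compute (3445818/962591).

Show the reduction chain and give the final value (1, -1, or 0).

1

(3445818/962591) = (558045/962591)   [reduce mod 962591]
reciprocity: (558045/962591) = +1·(962591/558045) since 558045 mod 4 = 1, 962591 mod 4 = 3; sign now +1
(962591/558045) = (404546/558045)   [reduce mod 558045]
404546 = 2^1·202273; (2/558045) = -1 since 558045 mod 8 = 5, so (404546/558045) = (-1)^1·(202273/558045); sign now -1
reciprocity: (202273/558045) = +1·(558045/202273) since 202273 mod 4 = 1, 558045 mod 4 = 1; sign now -1
(558045/202273) = (153499/202273)   [reduce mod 202273]
reciprocity: (153499/202273) = +1·(202273/153499) since 153499 mod 4 = 3, 202273 mod 4 = 1; sign now -1
(202273/153499) = (48774/153499)   [reduce mod 153499]
48774 = 2^1·24387; (2/153499) = -1 since 153499 mod 8 = 3, so (48774/153499) = (-1)^1·(24387/153499); sign now +1
reciprocity: (24387/153499) = -1·(153499/24387) since 24387 mod 4 = 3, 153499 mod 4 = 3; sign now -1
(153499/24387) = (7177/24387)   [reduce mod 24387]
reciprocity: (7177/24387) = +1·(24387/7177) since 7177 mod 4 = 1, 24387 mod 4 = 3; sign now -1
(24387/7177) = (2856/7177)   [reduce mod 7177]
2856 = 2^3·357; (2/7177) = +1 since 7177 mod 8 = 1, so (2856/7177) = (+1)^3·(357/7177); sign now -1
reciprocity: (357/7177) = +1·(7177/357) since 357 mod 4 = 1, 7177 mod 4 = 1; sign now -1
(7177/357) = (37/357)   [reduce mod 357]
reciprocity: (37/357) = +1·(357/37) since 37 mod 4 = 1, 357 mod 4 = 1; sign now -1
(357/37) = (24/37)   [reduce mod 37]
24 = 2^3·3; (2/37) = -1 since 37 mod 8 = 5, so (24/37) = (-1)^3·(3/37); sign now +1
reciprocity: (3/37) = +1·(37/3) since 3 mod 4 = 3, 37 mod 4 = 1; sign now +1
(37/3) = (1/3)   [reduce mod 3]
(1/3) = 1; final value = sign = +1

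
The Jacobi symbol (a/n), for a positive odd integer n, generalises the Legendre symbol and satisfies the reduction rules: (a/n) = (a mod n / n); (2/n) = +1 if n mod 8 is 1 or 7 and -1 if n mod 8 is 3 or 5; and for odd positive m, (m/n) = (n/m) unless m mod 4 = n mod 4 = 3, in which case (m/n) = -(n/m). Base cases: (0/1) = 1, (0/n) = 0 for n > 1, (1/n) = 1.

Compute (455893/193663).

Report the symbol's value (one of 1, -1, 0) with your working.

(455893/193663): 455893 mod 193663 = 68567, so (455893/193663) = (68567/193663)
flip (68567/193663) -> (193663/68567): both odd, 68567 mod 4 = 3, 193663 mod 4 = 3, so the flip contributes -1; sign now -1
(193663/68567): 193663 mod 68567 = 56529, so (193663/68567) = (56529/68567)
flip (56529/68567) -> (68567/56529): both odd, 56529 mod 4 = 1, 68567 mod 4 = 3, so the flip contributes +1; sign now -1
(68567/56529): 68567 mod 56529 = 12038, so (68567/56529) = (12038/56529)
factor out 2^1: 12038 = 2^1·6019; with 56529 mod 8 = 1, (2/56529) = +1; sign now -1; continue with (6019/56529)
flip (6019/56529) -> (56529/6019): both odd, 6019 mod 4 = 3, 56529 mod 4 = 1, so the flip contributes +1; sign now -1
(56529/6019): 56529 mod 6019 = 2358, so (56529/6019) = (2358/6019)
factor out 2^1: 2358 = 2^1·1179; with 6019 mod 8 = 3, (2/6019) = -1; sign now +1; continue with (1179/6019)
flip (1179/6019) -> (6019/1179): both odd, 1179 mod 4 = 3, 6019 mod 4 = 3, so the flip contributes -1; sign now -1
(6019/1179): 6019 mod 1179 = 124, so (6019/1179) = (124/1179)
factor out 2^2: 124 = 2^2·31; with 1179 mod 8 = 3, (2/1179) = -1; sign now -1; continue with (31/1179)
flip (31/1179) -> (1179/31): both odd, 31 mod 4 = 3, 1179 mod 4 = 3, so the flip contributes -1; sign now +1
(1179/31): 1179 mod 31 = 1, so (1179/31) = (1/31)
reached (1/31) = 1, so the symbol is +1

1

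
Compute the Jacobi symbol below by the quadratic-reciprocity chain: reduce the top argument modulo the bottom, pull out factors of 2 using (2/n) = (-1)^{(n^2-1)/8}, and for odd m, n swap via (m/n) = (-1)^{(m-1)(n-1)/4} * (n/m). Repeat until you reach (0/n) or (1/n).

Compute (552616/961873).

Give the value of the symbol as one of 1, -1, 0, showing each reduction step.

-1

factor out 2^3: 552616 = 2^3·69077; with 961873 mod 8 = 1, (2/961873) = +1; sign now +1; continue with (69077/961873)
flip (69077/961873) -> (961873/69077): both odd, 69077 mod 4 = 1, 961873 mod 4 = 1, so the flip contributes +1; sign now +1
(961873/69077): 961873 mod 69077 = 63872, so (961873/69077) = (63872/69077)
factor out 2^7: 63872 = 2^7·499; with 69077 mod 8 = 5, (2/69077) = -1; sign now -1; continue with (499/69077)
flip (499/69077) -> (69077/499): both odd, 499 mod 4 = 3, 69077 mod 4 = 1, so the flip contributes +1; sign now -1
(69077/499): 69077 mod 499 = 215, so (69077/499) = (215/499)
flip (215/499) -> (499/215): both odd, 215 mod 4 = 3, 499 mod 4 = 3, so the flip contributes -1; sign now +1
(499/215): 499 mod 215 = 69, so (499/215) = (69/215)
flip (69/215) -> (215/69): both odd, 69 mod 4 = 1, 215 mod 4 = 3, so the flip contributes +1; sign now +1
(215/69): 215 mod 69 = 8, so (215/69) = (8/69)
factor out 2^3: 8 = 2^3·1; with 69 mod 8 = 5, (2/69) = -1; sign now -1; continue with (1/69)
reached (1/69) = 1, so the symbol is -1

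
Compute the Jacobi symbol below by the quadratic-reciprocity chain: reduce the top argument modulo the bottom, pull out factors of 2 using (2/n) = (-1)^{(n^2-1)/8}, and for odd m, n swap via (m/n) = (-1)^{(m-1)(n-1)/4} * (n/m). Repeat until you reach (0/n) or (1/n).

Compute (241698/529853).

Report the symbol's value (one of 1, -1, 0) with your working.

-1

241698 = 2^1·120849; (2/529853) = -1 since 529853 mod 8 = 5, so (241698/529853) = (-1)^1·(120849/529853); sign now -1
reciprocity: (120849/529853) = +1·(529853/120849) since 120849 mod 4 = 1, 529853 mod 4 = 1; sign now -1
(529853/120849) = (46457/120849)   [reduce mod 120849]
reciprocity: (46457/120849) = +1·(120849/46457) since 46457 mod 4 = 1, 120849 mod 4 = 1; sign now -1
(120849/46457) = (27935/46457)   [reduce mod 46457]
reciprocity: (27935/46457) = +1·(46457/27935) since 27935 mod 4 = 3, 46457 mod 4 = 1; sign now -1
(46457/27935) = (18522/27935)   [reduce mod 27935]
18522 = 2^1·9261; (2/27935) = +1 since 27935 mod 8 = 7, so (18522/27935) = (+1)^1·(9261/27935); sign now -1
reciprocity: (9261/27935) = +1·(27935/9261) since 9261 mod 4 = 1, 27935 mod 4 = 3; sign now -1
(27935/9261) = (152/9261)   [reduce mod 9261]
152 = 2^3·19; (2/9261) = -1 since 9261 mod 8 = 5, so (152/9261) = (-1)^3·(19/9261); sign now +1
reciprocity: (19/9261) = +1·(9261/19) since 19 mod 4 = 3, 9261 mod 4 = 1; sign now +1
(9261/19) = (8/19)   [reduce mod 19]
8 = 2^3·1; (2/19) = -1 since 19 mod 8 = 3, so (8/19) = (-1)^3·(1/19); sign now -1
(1/19) = 1; final value = sign = -1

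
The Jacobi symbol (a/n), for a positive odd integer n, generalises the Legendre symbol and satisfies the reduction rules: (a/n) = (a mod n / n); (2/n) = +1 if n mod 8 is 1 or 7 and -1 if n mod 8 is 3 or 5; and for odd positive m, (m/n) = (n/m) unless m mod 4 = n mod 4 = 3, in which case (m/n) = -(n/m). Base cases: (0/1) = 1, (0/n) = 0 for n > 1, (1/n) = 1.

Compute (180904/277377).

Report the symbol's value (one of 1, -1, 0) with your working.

factor out 2^3: 180904 = 2^3·22613; with 277377 mod 8 = 1, (2/277377) = +1; sign now +1; continue with (22613/277377)
flip (22613/277377) -> (277377/22613): both odd, 22613 mod 4 = 1, 277377 mod 4 = 1, so the flip contributes +1; sign now +1
(277377/22613): 277377 mod 22613 = 6021, so (277377/22613) = (6021/22613)
flip (6021/22613) -> (22613/6021): both odd, 6021 mod 4 = 1, 22613 mod 4 = 1, so the flip contributes +1; sign now +1
(22613/6021): 22613 mod 6021 = 4550, so (22613/6021) = (4550/6021)
factor out 2^1: 4550 = 2^1·2275; with 6021 mod 8 = 5, (2/6021) = -1; sign now -1; continue with (2275/6021)
flip (2275/6021) -> (6021/2275): both odd, 2275 mod 4 = 3, 6021 mod 4 = 1, so the flip contributes +1; sign now -1
(6021/2275): 6021 mod 2275 = 1471, so (6021/2275) = (1471/2275)
flip (1471/2275) -> (2275/1471): both odd, 1471 mod 4 = 3, 2275 mod 4 = 3, so the flip contributes -1; sign now +1
(2275/1471): 2275 mod 1471 = 804, so (2275/1471) = (804/1471)
factor out 2^2: 804 = 2^2·201; with 1471 mod 8 = 7, (2/1471) = +1; sign now +1; continue with (201/1471)
flip (201/1471) -> (1471/201): both odd, 201 mod 4 = 1, 1471 mod 4 = 3, so the flip contributes +1; sign now +1
(1471/201): 1471 mod 201 = 64, so (1471/201) = (64/201)
factor out 2^6: 64 = 2^6·1; with 201 mod 8 = 1, (2/201) = +1; sign now +1; continue with (1/201)
reached (1/201) = 1, so the symbol is +1

1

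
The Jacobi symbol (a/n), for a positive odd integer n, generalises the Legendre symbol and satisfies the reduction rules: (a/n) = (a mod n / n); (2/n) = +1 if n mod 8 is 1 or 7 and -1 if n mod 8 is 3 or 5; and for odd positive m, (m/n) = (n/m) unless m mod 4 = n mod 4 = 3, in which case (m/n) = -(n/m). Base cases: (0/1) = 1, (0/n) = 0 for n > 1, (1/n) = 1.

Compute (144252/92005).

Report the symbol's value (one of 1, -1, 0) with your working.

(144252/92005): 144252 mod 92005 = 52247, so (144252/92005) = (52247/92005)
flip (52247/92005) -> (92005/52247): both odd, 52247 mod 4 = 3, 92005 mod 4 = 1, so the flip contributes +1; sign now +1
(92005/52247): 92005 mod 52247 = 39758, so (92005/52247) = (39758/52247)
factor out 2^1: 39758 = 2^1·19879; with 52247 mod 8 = 7, (2/52247) = +1; sign now +1; continue with (19879/52247)
flip (19879/52247) -> (52247/19879): both odd, 19879 mod 4 = 3, 52247 mod 4 = 3, so the flip contributes -1; sign now -1
(52247/19879): 52247 mod 19879 = 12489, so (52247/19879) = (12489/19879)
flip (12489/19879) -> (19879/12489): both odd, 12489 mod 4 = 1, 19879 mod 4 = 3, so the flip contributes +1; sign now -1
(19879/12489): 19879 mod 12489 = 7390, so (19879/12489) = (7390/12489)
factor out 2^1: 7390 = 2^1·3695; with 12489 mod 8 = 1, (2/12489) = +1; sign now -1; continue with (3695/12489)
flip (3695/12489) -> (12489/3695): both odd, 3695 mod 4 = 3, 12489 mod 4 = 1, so the flip contributes +1; sign now -1
(12489/3695): 12489 mod 3695 = 1404, so (12489/3695) = (1404/3695)
factor out 2^2: 1404 = 2^2·351; with 3695 mod 8 = 7, (2/3695) = +1; sign now -1; continue with (351/3695)
flip (351/3695) -> (3695/351): both odd, 351 mod 4 = 3, 3695 mod 4 = 3, so the flip contributes -1; sign now +1
(3695/351): 3695 mod 351 = 185, so (3695/351) = (185/351)
flip (185/351) -> (351/185): both odd, 185 mod 4 = 1, 351 mod 4 = 3, so the flip contributes +1; sign now +1
(351/185): 351 mod 185 = 166, so (351/185) = (166/185)
factor out 2^1: 166 = 2^1·83; with 185 mod 8 = 1, (2/185) = +1; sign now +1; continue with (83/185)
flip (83/185) -> (185/83): both odd, 83 mod 4 = 3, 185 mod 4 = 1, so the flip contributes +1; sign now +1
(185/83): 185 mod 83 = 19, so (185/83) = (19/83)
flip (19/83) -> (83/19): both odd, 19 mod 4 = 3, 83 mod 4 = 3, so the flip contributes -1; sign now -1
(83/19): 83 mod 19 = 7, so (83/19) = (7/19)
flip (7/19) -> (19/7): both odd, 7 mod 4 = 3, 19 mod 4 = 3, so the flip contributes -1; sign now +1
(19/7): 19 mod 7 = 5, so (19/7) = (5/7)
flip (5/7) -> (7/5): both odd, 5 mod 4 = 1, 7 mod 4 = 3, so the flip contributes +1; sign now +1
(7/5): 7 mod 5 = 2, so (7/5) = (2/5)
factor out 2^1: 2 = 2^1·1; with 5 mod 8 = 5, (2/5) = -1; sign now -1; continue with (1/5)
reached (1/5) = 1, so the symbol is -1

-1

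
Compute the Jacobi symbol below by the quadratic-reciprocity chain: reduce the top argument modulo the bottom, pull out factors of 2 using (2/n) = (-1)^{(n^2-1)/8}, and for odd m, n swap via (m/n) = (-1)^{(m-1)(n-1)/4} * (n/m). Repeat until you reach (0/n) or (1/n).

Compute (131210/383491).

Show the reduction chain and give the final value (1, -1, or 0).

-1

131210 = 2^1·65605; (2/383491) = -1 since 383491 mod 8 = 3, so (131210/383491) = (-1)^1·(65605/383491); sign now -1
reciprocity: (65605/383491) = +1·(383491/65605) since 65605 mod 4 = 1, 383491 mod 4 = 3; sign now -1
(383491/65605) = (55466/65605)   [reduce mod 65605]
55466 = 2^1·27733; (2/65605) = -1 since 65605 mod 8 = 5, so (55466/65605) = (-1)^1·(27733/65605); sign now +1
reciprocity: (27733/65605) = +1·(65605/27733) since 27733 mod 4 = 1, 65605 mod 4 = 1; sign now +1
(65605/27733) = (10139/27733)   [reduce mod 27733]
reciprocity: (10139/27733) = +1·(27733/10139) since 10139 mod 4 = 3, 27733 mod 4 = 1; sign now +1
(27733/10139) = (7455/10139)   [reduce mod 10139]
reciprocity: (7455/10139) = -1·(10139/7455) since 7455 mod 4 = 3, 10139 mod 4 = 3; sign now -1
(10139/7455) = (2684/7455)   [reduce mod 7455]
2684 = 2^2·671; (2/7455) = +1 since 7455 mod 8 = 7, so (2684/7455) = (+1)^2·(671/7455); sign now -1
reciprocity: (671/7455) = -1·(7455/671) since 671 mod 4 = 3, 7455 mod 4 = 3; sign now +1
(7455/671) = (74/671)   [reduce mod 671]
74 = 2^1·37; (2/671) = +1 since 671 mod 8 = 7, so (74/671) = (+1)^1·(37/671); sign now +1
reciprocity: (37/671) = +1·(671/37) since 37 mod 4 = 1, 671 mod 4 = 3; sign now +1
(671/37) = (5/37)   [reduce mod 37]
reciprocity: (5/37) = +1·(37/5) since 5 mod 4 = 1, 37 mod 4 = 1; sign now +1
(37/5) = (2/5)   [reduce mod 5]
2 = 2^1·1; (2/5) = -1 since 5 mod 8 = 5, so (2/5) = (-1)^1·(1/5); sign now -1
(1/5) = 1; final value = sign = -1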